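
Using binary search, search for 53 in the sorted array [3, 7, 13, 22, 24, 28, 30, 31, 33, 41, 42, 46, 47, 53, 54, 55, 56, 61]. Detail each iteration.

Binary search for 53 in [3, 7, 13, 22, 24, 28, 30, 31, 33, 41, 42, 46, 47, 53, 54, 55, 56, 61]:

lo=0, hi=17, mid=8, arr[mid]=33 -> 33 < 53, search right half
lo=9, hi=17, mid=13, arr[mid]=53 -> Found target at index 13!

Binary search finds 53 at index 13 after 2 comparisons. The search repeatedly halves the search space by comparing with the middle element.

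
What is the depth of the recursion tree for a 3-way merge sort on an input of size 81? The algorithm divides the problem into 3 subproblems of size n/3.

For divide and conquer with division factor 3:

Problem sizes at each level:
Level 0: 81
Level 1: 27
Level 2: 9
Level 3: 3
Level 4: 1

The root is level 0 and the size-1 base case is level 4 (the tree spans levels 0 through 4, i.e. 5 levels counting the root), so the depth is the number of divisions: log_3(81) = 4

The recursion tree depth is log_3(81) = 4. At each level, the problem size is divided by 3, so it takes 4 divisions to reduce to a base case of size 1. The algorithm makes 3 recursive calls at each level.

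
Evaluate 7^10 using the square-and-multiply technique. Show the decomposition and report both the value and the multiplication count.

Computing 7^10 by squaring (build up from 7^1; each line after the first costs one multiplication):

7^1 = 7
7^2 = (7^1)^2 = 7^2 = 49
7^4 = (7^2)^2 = 49^2 = 2401
7^5 = 7 * 7^4 = 7 * 2401 = 16807
7^10 = (7^5)^2 = 16807^2 = 282475249

Result: 282475249
Multiplications needed: 4 (4 lines after 7^1)

7^10 = 282475249. Using exponentiation by squaring, this requires 4 multiplications. The key idea: if the exponent is even, square the half-power; if odd, multiply by the base once.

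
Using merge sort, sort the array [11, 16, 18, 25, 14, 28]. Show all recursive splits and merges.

Merge sort trace:

Split: [11, 16, 18, 25, 14, 28] -> [11, 16, 18] and [25, 14, 28]
  Split: [11, 16, 18] -> [11] and [16, 18]
    Split: [16, 18] -> [16] and [18]
    Merge: [16] + [18] -> [16, 18]
  Merge: [11] + [16, 18] -> [11, 16, 18]
  Split: [25, 14, 28] -> [25] and [14, 28]
    Split: [14, 28] -> [14] and [28]
    Merge: [14] + [28] -> [14, 28]
  Merge: [25] + [14, 28] -> [14, 25, 28]
Merge: [11, 16, 18] + [14, 25, 28] -> [11, 14, 16, 18, 25, 28]

Final sorted array: [11, 14, 16, 18, 25, 28]

The merge sort proceeds by recursively splitting the array and merging sorted halves.
After all merges, the sorted array is [11, 14, 16, 18, 25, 28].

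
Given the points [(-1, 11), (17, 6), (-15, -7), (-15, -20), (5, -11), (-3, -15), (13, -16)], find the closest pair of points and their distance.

Computing all pairwise distances among 7 points:

d((-1, 11), (17, 6)) = 18.6815
d((-1, 11), (-15, -7)) = 22.8035
d((-1, 11), (-15, -20)) = 34.0147
d((-1, 11), (5, -11)) = 22.8035
d((-1, 11), (-3, -15)) = 26.0768
d((-1, 11), (13, -16)) = 30.4138
d((17, 6), (-15, -7)) = 34.5398
d((17, 6), (-15, -20)) = 41.2311
d((17, 6), (5, -11)) = 20.8087
d((17, 6), (-3, -15)) = 29.0
d((17, 6), (13, -16)) = 22.3607
d((-15, -7), (-15, -20)) = 13.0
d((-15, -7), (5, -11)) = 20.3961
d((-15, -7), (-3, -15)) = 14.4222
d((-15, -7), (13, -16)) = 29.4109
d((-15, -20), (5, -11)) = 21.9317
d((-15, -20), (-3, -15)) = 13.0
d((-15, -20), (13, -16)) = 28.2843
d((5, -11), (-3, -15)) = 8.9443 <-- minimum
d((5, -11), (13, -16)) = 9.434
d((-3, -15), (13, -16)) = 16.0312

Closest pair: (5, -11) and (-3, -15) with distance 8.9443

The closest pair is (5, -11) and (-3, -15) with Euclidean distance 8.9443. For 7 points, brute-force pairwise comparison is shown above. For large n, the divide-and-conquer algorithm (sort by x, recurse on halves, check the dividing strip) achieves O(n log n).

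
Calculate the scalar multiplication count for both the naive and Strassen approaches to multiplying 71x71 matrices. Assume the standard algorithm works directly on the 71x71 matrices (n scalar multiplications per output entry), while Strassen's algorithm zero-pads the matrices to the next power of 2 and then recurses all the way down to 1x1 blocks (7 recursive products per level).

Matrix multiplication for 71x71 matrices:

Strassen's algorithm requires power-of-2 dimensions. Pad 71x71 to 128x128 (next power of 2).

Standard algorithm: 71^3 = 357911 multiplications
Strassen's algorithm: 7^(log2(128)) = 7^7 = 823543 multiplications
Difference: 357911 - 823543 = -465632 (Strassen uses MORE here due to padding overhead — for small or just-over-power-of-2 n, padding can outweigh the per-level savings)

Standard: 357911 multiplications (71^3). Strassen: 823543 multiplications (7^7, after padding to 128x128). Strassen reduces 8 recursive multiplications to 7 at each level.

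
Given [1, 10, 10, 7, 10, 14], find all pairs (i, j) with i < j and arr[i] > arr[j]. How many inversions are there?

Finding inversions in [1, 10, 10, 7, 10, 14]:

(1, 3): arr[1]=10 > arr[3]=7
(2, 3): arr[2]=10 > arr[3]=7

Total inversions: 2

The array has 2 inversion(s): (1,3), (2,3). Each pair (i,j) satisfies i < j and arr[i] > arr[j].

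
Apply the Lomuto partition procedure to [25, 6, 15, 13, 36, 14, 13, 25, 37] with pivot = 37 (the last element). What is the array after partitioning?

Lomuto partition with pivot = 37:

Initial array: [25, 6, 15, 13, 36, 14, 13, 25, 37]

arr[0]=25 <= 37: swap with position 0, array becomes [25, 6, 15, 13, 36, 14, 13, 25, 37]
arr[1]=6 <= 37: swap with position 1, array becomes [25, 6, 15, 13, 36, 14, 13, 25, 37]
arr[2]=15 <= 37: swap with position 2, array becomes [25, 6, 15, 13, 36, 14, 13, 25, 37]
arr[3]=13 <= 37: swap with position 3, array becomes [25, 6, 15, 13, 36, 14, 13, 25, 37]
arr[4]=36 <= 37: swap with position 4, array becomes [25, 6, 15, 13, 36, 14, 13, 25, 37]
arr[5]=14 <= 37: swap with position 5, array becomes [25, 6, 15, 13, 36, 14, 13, 25, 37]
arr[6]=13 <= 37: swap with position 6, array becomes [25, 6, 15, 13, 36, 14, 13, 25, 37]
arr[7]=25 <= 37: swap with position 7, array becomes [25, 6, 15, 13, 36, 14, 13, 25, 37]

Place pivot at position 8: [25, 6, 15, 13, 36, 14, 13, 25, 37]
Pivot position: 8

After partitioning with pivot 37, the array becomes [25, 6, 15, 13, 36, 14, 13, 25, 37]. The pivot is placed at index 8. All elements to the left of the pivot are <= 37, and all elements to the right are > 37.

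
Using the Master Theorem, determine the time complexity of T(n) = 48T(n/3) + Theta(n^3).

Master Theorem for T(n) = 48T(n/3) + O(n^3):

a = 48, b = 3, c = 3
log_b(a) = log_3(48) = 3.5237

Case 1: c = 3 < log_3(48) = 3.5237
T(n) = O(n^(log_3 48))

For T(n) = 48T(n/3) + O(n^3): log_3(48) = 3.5237. This is Case 1 of the Master Theorem (c < log_b(a), work dominated by leaves), giving O(n^(log_3 48)).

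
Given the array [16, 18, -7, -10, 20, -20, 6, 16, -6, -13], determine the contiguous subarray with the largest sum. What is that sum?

Using Kadane's algorithm on [16, 18, -7, -10, 20, -20, 6, 16, -6, -13]:

Scanning through the array:
Position 1 (value 18): max_ending_here = 34, max_so_far = 34
Position 2 (value -7): max_ending_here = 27, max_so_far = 34
Position 3 (value -10): max_ending_here = 17, max_so_far = 34
Position 4 (value 20): max_ending_here = 37, max_so_far = 37
Position 5 (value -20): max_ending_here = 17, max_so_far = 37
Position 6 (value 6): max_ending_here = 23, max_so_far = 37
Position 7 (value 16): max_ending_here = 39, max_so_far = 39
Position 8 (value -6): max_ending_here = 33, max_so_far = 39
Position 9 (value -13): max_ending_here = 20, max_so_far = 39

Maximum subarray: [16, 18, -7, -10, 20, -20, 6, 16]
Maximum sum: 39

The maximum subarray is [16, 18, -7, -10, 20, -20, 6, 16] with sum 39. This subarray runs from index 0 to index 7.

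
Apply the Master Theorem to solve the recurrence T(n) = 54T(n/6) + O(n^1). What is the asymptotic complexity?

Master Theorem for T(n) = 54T(n/6) + O(n^1):

a = 54, b = 6, c = 1
log_b(a) = log_6(54) = 2.2263

Case 1: c = 1 < log_6(54) = 2.2263
T(n) = O(n^(log_6 54))

For T(n) = 54T(n/6) + O(n^1): log_6(54) = 2.2263. This is Case 1 of the Master Theorem (c < log_b(a), work dominated by leaves), giving O(n^(log_6 54)).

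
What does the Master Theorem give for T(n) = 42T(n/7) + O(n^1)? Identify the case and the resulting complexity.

Master Theorem for T(n) = 42T(n/7) + O(n^1):

a = 42, b = 7, c = 1
log_b(a) = log_7(42) = 1.9208

Case 1: c = 1 < log_7(42) = 1.9208
T(n) = O(n^(log_7 42))

For T(n) = 42T(n/7) + O(n^1): log_7(42) = 1.9208. This is Case 1 of the Master Theorem (c < log_b(a), work dominated by leaves), giving O(n^(log_7 42)).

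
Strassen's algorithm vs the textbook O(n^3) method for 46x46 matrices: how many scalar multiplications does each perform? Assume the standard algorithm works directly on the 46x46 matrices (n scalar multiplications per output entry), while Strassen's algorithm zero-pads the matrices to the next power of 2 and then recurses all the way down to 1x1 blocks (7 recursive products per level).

Matrix multiplication for 46x46 matrices:

Strassen's algorithm requires power-of-2 dimensions. Pad 46x46 to 64x64 (next power of 2).

Standard algorithm: 46^3 = 97336 multiplications
Strassen's algorithm: 7^(log2(64)) = 7^6 = 117649 multiplications
Difference: 97336 - 117649 = -20313 (Strassen uses MORE here due to padding overhead — for small or just-over-power-of-2 n, padding can outweigh the per-level savings)

Standard: 97336 multiplications (46^3). Strassen: 117649 multiplications (7^6, after padding to 64x64). Strassen reduces 8 recursive multiplications to 7 at each level.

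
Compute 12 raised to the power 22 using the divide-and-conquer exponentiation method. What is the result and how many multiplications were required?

Computing 12^22 by squaring (build up from 12^1; each line after the first costs one multiplication):

12^1 = 12
12^2 = (12^1)^2 = 12^2 = 144
12^4 = (12^2)^2 = 144^2 = 20736
12^5 = 12 * 12^4 = 12 * 20736 = 248832
12^10 = (12^5)^2 = 248832^2 = 61917364224
12^11 = 12 * 12^10 = 12 * 61917364224 = 743008370688
12^22 = (12^11)^2 = 743008370688^2 = 552061438912436417593344

Result: 552061438912436417593344
Multiplications needed: 6 (6 lines after 12^1)

12^22 = 552061438912436417593344. Using exponentiation by squaring, this requires 6 multiplications. The key idea: if the exponent is even, square the half-power; if odd, multiply by the base once.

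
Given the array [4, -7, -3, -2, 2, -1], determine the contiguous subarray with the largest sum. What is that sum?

Using Kadane's algorithm on [4, -7, -3, -2, 2, -1]:

Scanning through the array:
Position 1 (value -7): max_ending_here = -3, max_so_far = 4
Position 2 (value -3): max_ending_here = -3, max_so_far = 4
Position 3 (value -2): max_ending_here = -2, max_so_far = 4
Position 4 (value 2): max_ending_here = 2, max_so_far = 4
Position 5 (value -1): max_ending_here = 1, max_so_far = 4

Maximum subarray: [4]
Maximum sum: 4

The maximum subarray is [4] with sum 4. This subarray runs from index 0 to index 0.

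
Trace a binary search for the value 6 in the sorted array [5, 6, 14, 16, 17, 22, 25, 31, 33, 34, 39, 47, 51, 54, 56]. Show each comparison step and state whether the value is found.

Binary search for 6 in [5, 6, 14, 16, 17, 22, 25, 31, 33, 34, 39, 47, 51, 54, 56]:

lo=0, hi=14, mid=7, arr[mid]=31 -> 31 > 6, search left half
lo=0, hi=6, mid=3, arr[mid]=16 -> 16 > 6, search left half
lo=0, hi=2, mid=1, arr[mid]=6 -> Found target at index 1!

Binary search finds 6 at index 1 after 3 comparisons. The search repeatedly halves the search space by comparing with the middle element.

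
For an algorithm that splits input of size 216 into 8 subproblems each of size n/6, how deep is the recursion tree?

For divide and conquer with division factor 6:

Problem sizes at each level:
Level 0: 216
Level 1: 36
Level 2: 6
Level 3: 1

The root is level 0 and the size-1 base case is level 3 (the tree spans levels 0 through 3, i.e. 4 levels counting the root), so the depth is the number of divisions: log_6(216) = 3

The recursion tree depth is log_6(216) = 3. At each level, the problem size is divided by 6, so it takes 3 divisions to reduce to a base case of size 1. The algorithm makes 8 recursive calls at each level.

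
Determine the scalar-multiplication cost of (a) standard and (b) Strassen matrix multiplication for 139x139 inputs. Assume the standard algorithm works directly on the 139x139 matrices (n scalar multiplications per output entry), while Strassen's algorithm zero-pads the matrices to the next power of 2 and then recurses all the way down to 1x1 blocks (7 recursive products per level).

Matrix multiplication for 139x139 matrices:

Strassen's algorithm requires power-of-2 dimensions. Pad 139x139 to 256x256 (next power of 2).

Standard algorithm: 139^3 = 2685619 multiplications
Strassen's algorithm: 7^(log2(256)) = 7^8 = 5764801 multiplications
Difference: 2685619 - 5764801 = -3079182 (Strassen uses MORE here due to padding overhead — for small or just-over-power-of-2 n, padding can outweigh the per-level savings)

Standard: 2685619 multiplications (139^3). Strassen: 5764801 multiplications (7^8, after padding to 256x256). Strassen reduces 8 recursive multiplications to 7 at each level.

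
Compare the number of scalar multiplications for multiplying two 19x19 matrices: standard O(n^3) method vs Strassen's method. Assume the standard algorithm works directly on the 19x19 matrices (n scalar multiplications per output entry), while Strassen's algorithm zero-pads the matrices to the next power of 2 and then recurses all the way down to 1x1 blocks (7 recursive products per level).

Matrix multiplication for 19x19 matrices:

Strassen's algorithm requires power-of-2 dimensions. Pad 19x19 to 32x32 (next power of 2).

Standard algorithm: 19^3 = 6859 multiplications
Strassen's algorithm: 7^(log2(32)) = 7^5 = 16807 multiplications
Difference: 6859 - 16807 = -9948 (Strassen uses MORE here due to padding overhead — for small or just-over-power-of-2 n, padding can outweigh the per-level savings)

Standard: 6859 multiplications (19^3). Strassen: 16807 multiplications (7^5, after padding to 32x32). Strassen reduces 8 recursive multiplications to 7 at each level.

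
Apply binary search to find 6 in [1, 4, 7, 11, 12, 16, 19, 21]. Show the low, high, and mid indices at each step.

Binary search for 6 in [1, 4, 7, 11, 12, 16, 19, 21]:

lo=0, hi=7, mid=3, arr[mid]=11 -> 11 > 6, search left half
lo=0, hi=2, mid=1, arr[mid]=4 -> 4 < 6, search right half
lo=2, hi=2, mid=2, arr[mid]=7 -> 7 > 6, search left half
lo=2 > hi=1, target 6 not found

Binary search determines that 6 is not in the array after 3 comparisons. The search space was exhausted without finding the target.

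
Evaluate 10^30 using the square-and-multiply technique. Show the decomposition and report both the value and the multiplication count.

Computing 10^30 by squaring (build up from 10^1; each line after the first costs one multiplication):

10^1 = 10
10^2 = (10^1)^2 = 10^2 = 100
10^3 = 10 * 10^2 = 10 * 100 = 1000
10^6 = (10^3)^2 = 1000^2 = 1000000
10^7 = 10 * 10^6 = 10 * 1000000 = 10000000
10^14 = (10^7)^2 = 10000000^2 = 100000000000000
10^15 = 10 * 10^14 = 10 * 100000000000000 = 1000000000000000
10^30 = (10^15)^2 = 1000000000000000^2 = 1000000000000000000000000000000

Result: 1000000000000000000000000000000
Multiplications needed: 7 (7 lines after 10^1)

10^30 = 1000000000000000000000000000000. Using exponentiation by squaring, this requires 7 multiplications. The key idea: if the exponent is even, square the half-power; if odd, multiply by the base once.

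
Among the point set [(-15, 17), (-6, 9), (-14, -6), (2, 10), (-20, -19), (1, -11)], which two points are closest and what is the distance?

Computing all pairwise distances among 6 points:

d((-15, 17), (-6, 9)) = 12.0416
d((-15, 17), (-14, -6)) = 23.0217
d((-15, 17), (2, 10)) = 18.3848
d((-15, 17), (-20, -19)) = 36.3456
d((-15, 17), (1, -11)) = 32.249
d((-6, 9), (-14, -6)) = 17.0
d((-6, 9), (2, 10)) = 8.0623 <-- minimum
d((-6, 9), (-20, -19)) = 31.305
d((-6, 9), (1, -11)) = 21.1896
d((-14, -6), (2, 10)) = 22.6274
d((-14, -6), (-20, -19)) = 14.3178
d((-14, -6), (1, -11)) = 15.8114
d((2, 10), (-20, -19)) = 36.4005
d((2, 10), (1, -11)) = 21.0238
d((-20, -19), (1, -11)) = 22.4722

Closest pair: (-6, 9) and (2, 10) with distance 8.0623

The closest pair is (-6, 9) and (2, 10) with Euclidean distance 8.0623. For 6 points, brute-force pairwise comparison is shown above. For large n, the divide-and-conquer algorithm (sort by x, recurse on halves, check the dividing strip) achieves O(n log n).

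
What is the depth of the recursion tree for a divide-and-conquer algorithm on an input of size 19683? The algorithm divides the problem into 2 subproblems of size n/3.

For divide and conquer with division factor 3:

Problem sizes at each level:
Level 0: 19683
Level 1: 6561
Level 2: 2187
Level 3: 729
Level 4: 243
Level 5: 81
Level 6: 27
Level 7: 9
Level 8: 3
Level 9: 1

The root is level 0 and the size-1 base case is level 9 (the tree spans levels 0 through 9, i.e. 10 levels counting the root), so the depth is the number of divisions: log_3(19683) = 9

The recursion tree depth is log_3(19683) = 9. At each level, the problem size is divided by 3, so it takes 9 divisions to reduce to a base case of size 1. The algorithm makes 2 recursive calls at each level.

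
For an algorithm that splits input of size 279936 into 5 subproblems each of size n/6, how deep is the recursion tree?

For divide and conquer with division factor 6:

Problem sizes at each level:
Level 0: 279936
Level 1: 46656
Level 2: 7776
Level 3: 1296
Level 4: 216
Level 5: 36
Level 6: 6
Level 7: 1

The root is level 0 and the size-1 base case is level 7 (the tree spans levels 0 through 7, i.e. 8 levels counting the root), so the depth is the number of divisions: log_6(279936) = 7

The recursion tree depth is log_6(279936) = 7. At each level, the problem size is divided by 6, so it takes 7 divisions to reduce to a base case of size 1. The algorithm makes 5 recursive calls at each level.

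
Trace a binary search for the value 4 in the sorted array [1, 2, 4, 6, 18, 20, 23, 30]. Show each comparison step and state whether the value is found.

Binary search for 4 in [1, 2, 4, 6, 18, 20, 23, 30]:

lo=0, hi=7, mid=3, arr[mid]=6 -> 6 > 4, search left half
lo=0, hi=2, mid=1, arr[mid]=2 -> 2 < 4, search right half
lo=2, hi=2, mid=2, arr[mid]=4 -> Found target at index 2!

Binary search finds 4 at index 2 after 3 comparisons. The search repeatedly halves the search space by comparing with the middle element.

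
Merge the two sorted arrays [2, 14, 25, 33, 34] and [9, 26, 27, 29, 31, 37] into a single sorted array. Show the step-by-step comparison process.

Merging process:

Compare 2 vs 9: take 2 from left. Merged: [2]
Compare 14 vs 9: take 9 from right. Merged: [2, 9]
Compare 14 vs 26: take 14 from left. Merged: [2, 9, 14]
Compare 25 vs 26: take 25 from left. Merged: [2, 9, 14, 25]
Compare 33 vs 26: take 26 from right. Merged: [2, 9, 14, 25, 26]
Compare 33 vs 27: take 27 from right. Merged: [2, 9, 14, 25, 26, 27]
Compare 33 vs 29: take 29 from right. Merged: [2, 9, 14, 25, 26, 27, 29]
Compare 33 vs 31: take 31 from right. Merged: [2, 9, 14, 25, 26, 27, 29, 31]
Compare 33 vs 37: take 33 from left. Merged: [2, 9, 14, 25, 26, 27, 29, 31, 33]
Compare 34 vs 37: take 34 from left. Merged: [2, 9, 14, 25, 26, 27, 29, 31, 33, 34]
Append remaining from right: [37]. Merged: [2, 9, 14, 25, 26, 27, 29, 31, 33, 34, 37]

Final merged array: [2, 9, 14, 25, 26, 27, 29, 31, 33, 34, 37]
Total comparisons: 10

The merged array is [2, 9, 14, 25, 26, 27, 29, 31, 33, 34, 37], requiring 10 comparisons. The merge step runs in O(n) time where n is the total number of elements.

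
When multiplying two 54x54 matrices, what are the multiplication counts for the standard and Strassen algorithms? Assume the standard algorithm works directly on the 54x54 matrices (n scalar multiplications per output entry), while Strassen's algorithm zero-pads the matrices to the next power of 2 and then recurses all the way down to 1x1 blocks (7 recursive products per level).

Matrix multiplication for 54x54 matrices:

Strassen's algorithm requires power-of-2 dimensions. Pad 54x54 to 64x64 (next power of 2).

Standard algorithm: 54^3 = 157464 multiplications
Strassen's algorithm: 7^(log2(64)) = 7^6 = 117649 multiplications
Savings: 157464 - 117649 = 39815 multiplications

Standard: 157464 multiplications (54^3). Strassen: 117649 multiplications (7^6, after padding to 64x64). Strassen reduces 8 recursive multiplications to 7 at each level.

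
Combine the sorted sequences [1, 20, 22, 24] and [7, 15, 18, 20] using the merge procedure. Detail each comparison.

Merging process:

Compare 1 vs 7: take 1 from left. Merged: [1]
Compare 20 vs 7: take 7 from right. Merged: [1, 7]
Compare 20 vs 15: take 15 from right. Merged: [1, 7, 15]
Compare 20 vs 18: take 18 from right. Merged: [1, 7, 15, 18]
Compare 20 vs 20: take 20 from left. Merged: [1, 7, 15, 18, 20]
Compare 22 vs 20: take 20 from right. Merged: [1, 7, 15, 18, 20, 20]
Append remaining from left: [22, 24]. Merged: [1, 7, 15, 18, 20, 20, 22, 24]

Final merged array: [1, 7, 15, 18, 20, 20, 22, 24]
Total comparisons: 6

The merged array is [1, 7, 15, 18, 20, 20, 22, 24], requiring 6 comparisons. The merge step runs in O(n) time where n is the total number of elements.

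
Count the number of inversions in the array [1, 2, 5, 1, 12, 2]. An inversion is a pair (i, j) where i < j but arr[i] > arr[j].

Finding inversions in [1, 2, 5, 1, 12, 2]:

(1, 3): arr[1]=2 > arr[3]=1
(2, 3): arr[2]=5 > arr[3]=1
(2, 5): arr[2]=5 > arr[5]=2
(4, 5): arr[4]=12 > arr[5]=2

Total inversions: 4

The array has 4 inversion(s): (1,3), (2,3), (2,5), (4,5). Each pair (i,j) satisfies i < j and arr[i] > arr[j].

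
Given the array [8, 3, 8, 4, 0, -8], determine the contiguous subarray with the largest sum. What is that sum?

Using Kadane's algorithm on [8, 3, 8, 4, 0, -8]:

Scanning through the array:
Position 1 (value 3): max_ending_here = 11, max_so_far = 11
Position 2 (value 8): max_ending_here = 19, max_so_far = 19
Position 3 (value 4): max_ending_here = 23, max_so_far = 23
Position 4 (value 0): max_ending_here = 23, max_so_far = 23
Position 5 (value -8): max_ending_here = 15, max_so_far = 23

Maximum subarray: [8, 3, 8, 4]
Maximum sum: 23

The maximum subarray is [8, 3, 8, 4] with sum 23. This subarray runs from index 0 to index 3.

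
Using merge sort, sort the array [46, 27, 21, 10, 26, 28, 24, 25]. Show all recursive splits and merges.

Merge sort trace:

Split: [46, 27, 21, 10, 26, 28, 24, 25] -> [46, 27, 21, 10] and [26, 28, 24, 25]
  Split: [46, 27, 21, 10] -> [46, 27] and [21, 10]
    Split: [46, 27] -> [46] and [27]
    Merge: [46] + [27] -> [27, 46]
    Split: [21, 10] -> [21] and [10]
    Merge: [21] + [10] -> [10, 21]
  Merge: [27, 46] + [10, 21] -> [10, 21, 27, 46]
  Split: [26, 28, 24, 25] -> [26, 28] and [24, 25]
    Split: [26, 28] -> [26] and [28]
    Merge: [26] + [28] -> [26, 28]
    Split: [24, 25] -> [24] and [25]
    Merge: [24] + [25] -> [24, 25]
  Merge: [26, 28] + [24, 25] -> [24, 25, 26, 28]
Merge: [10, 21, 27, 46] + [24, 25, 26, 28] -> [10, 21, 24, 25, 26, 27, 28, 46]

Final sorted array: [10, 21, 24, 25, 26, 27, 28, 46]

The merge sort proceeds by recursively splitting the array and merging sorted halves.
After all merges, the sorted array is [10, 21, 24, 25, 26, 27, 28, 46].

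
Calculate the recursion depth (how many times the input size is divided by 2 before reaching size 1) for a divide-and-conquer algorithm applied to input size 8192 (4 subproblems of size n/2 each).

For divide and conquer with division factor 2:

Problem sizes at each level:
Level 0: 8192
Level 1: 4096
Level 2: 2048
Level 3: 1024
Level 4: 512
Level 5: 256
Level 6: 128
Level 7: 64
Level 8: 32
Level 9: 16
Level 10: 8
Level 11: 4
Level 12: 2
Level 13: 1

The root is level 0 and the size-1 base case is level 13 (the tree spans levels 0 through 13, i.e. 14 levels counting the root), so the depth is the number of divisions: log_2(8192) = 13

The recursion tree depth is log_2(8192) = 13. At each level, the problem size is divided by 2, so it takes 13 divisions to reduce to a base case of size 1. The algorithm makes 4 recursive calls at each level.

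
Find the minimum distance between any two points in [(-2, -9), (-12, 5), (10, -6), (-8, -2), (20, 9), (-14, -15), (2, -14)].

Computing all pairwise distances among 7 points:

d((-2, -9), (-12, 5)) = 17.2047
d((-2, -9), (10, -6)) = 12.3693
d((-2, -9), (-8, -2)) = 9.2195
d((-2, -9), (20, 9)) = 28.4253
d((-2, -9), (-14, -15)) = 13.4164
d((-2, -9), (2, -14)) = 6.4031 <-- minimum
d((-12, 5), (10, -6)) = 24.5967
d((-12, 5), (-8, -2)) = 8.0623
d((-12, 5), (20, 9)) = 32.249
d((-12, 5), (-14, -15)) = 20.0998
d((-12, 5), (2, -14)) = 23.6008
d((10, -6), (-8, -2)) = 18.4391
d((10, -6), (20, 9)) = 18.0278
d((10, -6), (-14, -15)) = 25.632
d((10, -6), (2, -14)) = 11.3137
d((-8, -2), (20, 9)) = 30.0832
d((-8, -2), (-14, -15)) = 14.3178
d((-8, -2), (2, -14)) = 15.6205
d((20, 9), (-14, -15)) = 41.6173
d((20, 9), (2, -14)) = 29.2062
d((-14, -15), (2, -14)) = 16.0312

Closest pair: (-2, -9) and (2, -14) with distance 6.4031

The closest pair is (-2, -9) and (2, -14) with Euclidean distance 6.4031. For 7 points, brute-force pairwise comparison is shown above. For large n, the divide-and-conquer algorithm (sort by x, recurse on halves, check the dividing strip) achieves O(n log n).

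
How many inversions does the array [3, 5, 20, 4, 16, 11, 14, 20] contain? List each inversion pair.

Finding inversions in [3, 5, 20, 4, 16, 11, 14, 20]:

(1, 3): arr[1]=5 > arr[3]=4
(2, 3): arr[2]=20 > arr[3]=4
(2, 4): arr[2]=20 > arr[4]=16
(2, 5): arr[2]=20 > arr[5]=11
(2, 6): arr[2]=20 > arr[6]=14
(4, 5): arr[4]=16 > arr[5]=11
(4, 6): arr[4]=16 > arr[6]=14

Total inversions: 7

The array has 7 inversion(s): (1,3), (2,3), (2,4), (2,5), (2,6), (4,5), (4,6). Each pair (i,j) satisfies i < j and arr[i] > arr[j].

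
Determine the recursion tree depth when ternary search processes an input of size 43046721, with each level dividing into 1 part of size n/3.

For divide and conquer with division factor 3:

Problem sizes at each level:
Level 0: 43046721
Level 1: 14348907
Level 2: 4782969
Level 3: 1594323
Level 4: 531441
Level 5: 177147
Level 6: 59049
Level 7: 19683
Level 8: 6561
Level 9: 2187
Level 10: 729
Level 11: 243
Level 12: 81
Level 13: 27
Level 14: 9
Level 15: 3
Level 16: 1

The root is level 0 and the size-1 base case is level 16 (the tree spans levels 0 through 16, i.e. 17 levels counting the root), so the depth is the number of divisions: log_3(43046721) = 16

The recursion tree depth is log_3(43046721) = 16. At each level, the problem size is divided by 3, so it takes 16 divisions to reduce to a base case of size 1. The algorithm makes 1 recursive call at each level.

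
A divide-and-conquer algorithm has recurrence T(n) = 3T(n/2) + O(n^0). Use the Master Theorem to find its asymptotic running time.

Master Theorem for T(n) = 3T(n/2) + O(n^0):

a = 3, b = 2, c = 0
log_b(a) = log_2(3) = 1.5850

Case 1: c = 0 < log_2(3) = 1.5850
T(n) = O(n^(log_2 3))

For T(n) = 3T(n/2) + O(n^0): log_2(3) = 1.5850. This is Case 1 of the Master Theorem (c < log_b(a), work dominated by leaves), giving O(n^(log_2 3)).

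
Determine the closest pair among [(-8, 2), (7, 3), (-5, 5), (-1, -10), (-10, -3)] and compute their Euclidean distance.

Computing all pairwise distances among 5 points:

d((-8, 2), (7, 3)) = 15.0333
d((-8, 2), (-5, 5)) = 4.2426 <-- minimum
d((-8, 2), (-1, -10)) = 13.8924
d((-8, 2), (-10, -3)) = 5.3852
d((7, 3), (-5, 5)) = 12.1655
d((7, 3), (-1, -10)) = 15.2643
d((7, 3), (-10, -3)) = 18.0278
d((-5, 5), (-1, -10)) = 15.5242
d((-5, 5), (-10, -3)) = 9.434
d((-1, -10), (-10, -3)) = 11.4018

Closest pair: (-8, 2) and (-5, 5) with distance 4.2426

The closest pair is (-8, 2) and (-5, 5) with Euclidean distance 4.2426. For 5 points, brute-force pairwise comparison is shown above. For large n, the divide-and-conquer algorithm (sort by x, recurse on halves, check the dividing strip) achieves O(n log n).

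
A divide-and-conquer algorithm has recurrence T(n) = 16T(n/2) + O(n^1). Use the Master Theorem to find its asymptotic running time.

Master Theorem for T(n) = 16T(n/2) + O(n^1):

a = 16, b = 2, c = 1
log_b(a) = log_2(16) = 4.0000

Case 1: c = 1 < log_2(16) = 4.0000
T(n) = O(n^(log_2 16)) = O(n^4)

For T(n) = 16T(n/2) + O(n^1): log_2(16) = 4.0000. This is Case 1 of the Master Theorem (c < log_b(a), work dominated by leaves), giving O(n^4).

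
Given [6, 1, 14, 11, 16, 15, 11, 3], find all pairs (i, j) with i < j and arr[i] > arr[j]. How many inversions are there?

Finding inversions in [6, 1, 14, 11, 16, 15, 11, 3]:

(0, 1): arr[0]=6 > arr[1]=1
(0, 7): arr[0]=6 > arr[7]=3
(2, 3): arr[2]=14 > arr[3]=11
(2, 6): arr[2]=14 > arr[6]=11
(2, 7): arr[2]=14 > arr[7]=3
(3, 7): arr[3]=11 > arr[7]=3
(4, 5): arr[4]=16 > arr[5]=15
(4, 6): arr[4]=16 > arr[6]=11
(4, 7): arr[4]=16 > arr[7]=3
(5, 6): arr[5]=15 > arr[6]=11
(5, 7): arr[5]=15 > arr[7]=3
(6, 7): arr[6]=11 > arr[7]=3

Total inversions: 12

The array has 12 inversion(s): (0,1), (0,7), (2,3), (2,6), (2,7), (3,7), (4,5), (4,6), (4,7), (5,6), (5,7), (6,7). Each pair (i,j) satisfies i < j and arr[i] > arr[j].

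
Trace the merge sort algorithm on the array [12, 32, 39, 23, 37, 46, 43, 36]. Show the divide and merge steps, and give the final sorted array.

Merge sort trace:

Split: [12, 32, 39, 23, 37, 46, 43, 36] -> [12, 32, 39, 23] and [37, 46, 43, 36]
  Split: [12, 32, 39, 23] -> [12, 32] and [39, 23]
    Split: [12, 32] -> [12] and [32]
    Merge: [12] + [32] -> [12, 32]
    Split: [39, 23] -> [39] and [23]
    Merge: [39] + [23] -> [23, 39]
  Merge: [12, 32] + [23, 39] -> [12, 23, 32, 39]
  Split: [37, 46, 43, 36] -> [37, 46] and [43, 36]
    Split: [37, 46] -> [37] and [46]
    Merge: [37] + [46] -> [37, 46]
    Split: [43, 36] -> [43] and [36]
    Merge: [43] + [36] -> [36, 43]
  Merge: [37, 46] + [36, 43] -> [36, 37, 43, 46]
Merge: [12, 23, 32, 39] + [36, 37, 43, 46] -> [12, 23, 32, 36, 37, 39, 43, 46]

Final sorted array: [12, 23, 32, 36, 37, 39, 43, 46]

The merge sort proceeds by recursively splitting the array and merging sorted halves.
After all merges, the sorted array is [12, 23, 32, 36, 37, 39, 43, 46].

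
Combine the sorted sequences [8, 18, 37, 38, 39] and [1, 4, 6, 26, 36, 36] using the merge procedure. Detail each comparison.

Merging process:

Compare 8 vs 1: take 1 from right. Merged: [1]
Compare 8 vs 4: take 4 from right. Merged: [1, 4]
Compare 8 vs 6: take 6 from right. Merged: [1, 4, 6]
Compare 8 vs 26: take 8 from left. Merged: [1, 4, 6, 8]
Compare 18 vs 26: take 18 from left. Merged: [1, 4, 6, 8, 18]
Compare 37 vs 26: take 26 from right. Merged: [1, 4, 6, 8, 18, 26]
Compare 37 vs 36: take 36 from right. Merged: [1, 4, 6, 8, 18, 26, 36]
Compare 37 vs 36: take 36 from right. Merged: [1, 4, 6, 8, 18, 26, 36, 36]
Append remaining from left: [37, 38, 39]. Merged: [1, 4, 6, 8, 18, 26, 36, 36, 37, 38, 39]

Final merged array: [1, 4, 6, 8, 18, 26, 36, 36, 37, 38, 39]
Total comparisons: 8

The merged array is [1, 4, 6, 8, 18, 26, 36, 36, 37, 38, 39], requiring 8 comparisons. The merge step runs in O(n) time where n is the total number of elements.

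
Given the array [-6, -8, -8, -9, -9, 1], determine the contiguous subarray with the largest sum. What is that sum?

Using Kadane's algorithm on [-6, -8, -8, -9, -9, 1]:

Scanning through the array:
Position 1 (value -8): max_ending_here = -8, max_so_far = -6
Position 2 (value -8): max_ending_here = -8, max_so_far = -6
Position 3 (value -9): max_ending_here = -9, max_so_far = -6
Position 4 (value -9): max_ending_here = -9, max_so_far = -6
Position 5 (value 1): max_ending_here = 1, max_so_far = 1

Maximum subarray: [1]
Maximum sum: 1

The maximum subarray is [1] with sum 1. This subarray runs from index 5 to index 5.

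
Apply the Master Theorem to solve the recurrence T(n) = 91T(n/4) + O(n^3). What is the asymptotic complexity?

Master Theorem for T(n) = 91T(n/4) + O(n^3):

a = 91, b = 4, c = 3
log_b(a) = log_4(91) = 3.2539

Case 1: c = 3 < log_4(91) = 3.2539
T(n) = O(n^(log_4 91))

For T(n) = 91T(n/4) + O(n^3): log_4(91) = 3.2539. This is Case 1 of the Master Theorem (c < log_b(a), work dominated by leaves), giving O(n^(log_4 91)).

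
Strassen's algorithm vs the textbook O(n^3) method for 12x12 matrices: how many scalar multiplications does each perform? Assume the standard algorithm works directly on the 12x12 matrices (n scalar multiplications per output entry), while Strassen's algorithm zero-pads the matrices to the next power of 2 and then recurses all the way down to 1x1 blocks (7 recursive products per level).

Matrix multiplication for 12x12 matrices:

Strassen's algorithm requires power-of-2 dimensions. Pad 12x12 to 16x16 (next power of 2).

Standard algorithm: 12^3 = 1728 multiplications
Strassen's algorithm: 7^(log2(16)) = 7^4 = 2401 multiplications
Difference: 1728 - 2401 = -673 (Strassen uses MORE here due to padding overhead — for small or just-over-power-of-2 n, padding can outweigh the per-level savings)

Standard: 1728 multiplications (12^3). Strassen: 2401 multiplications (7^4, after padding to 16x16). Strassen reduces 8 recursive multiplications to 7 at each level.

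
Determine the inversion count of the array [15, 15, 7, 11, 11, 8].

Finding inversions in [15, 15, 7, 11, 11, 8]:

(0, 2): arr[0]=15 > arr[2]=7
(0, 3): arr[0]=15 > arr[3]=11
(0, 4): arr[0]=15 > arr[4]=11
(0, 5): arr[0]=15 > arr[5]=8
(1, 2): arr[1]=15 > arr[2]=7
(1, 3): arr[1]=15 > arr[3]=11
(1, 4): arr[1]=15 > arr[4]=11
(1, 5): arr[1]=15 > arr[5]=8
(3, 5): arr[3]=11 > arr[5]=8
(4, 5): arr[4]=11 > arr[5]=8

Total inversions: 10

The array has 10 inversion(s): (0,2), (0,3), (0,4), (0,5), (1,2), (1,3), (1,4), (1,5), (3,5), (4,5). Each pair (i,j) satisfies i < j and arr[i] > arr[j].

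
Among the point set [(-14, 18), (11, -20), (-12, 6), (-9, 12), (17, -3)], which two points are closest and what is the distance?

Computing all pairwise distances among 5 points:

d((-14, 18), (11, -20)) = 45.4863
d((-14, 18), (-12, 6)) = 12.1655
d((-14, 18), (-9, 12)) = 7.8102
d((-14, 18), (17, -3)) = 37.4433
d((11, -20), (-12, 6)) = 34.7131
d((11, -20), (-9, 12)) = 37.7359
d((11, -20), (17, -3)) = 18.0278
d((-12, 6), (-9, 12)) = 6.7082 <-- minimum
d((-12, 6), (17, -3)) = 30.3645
d((-9, 12), (17, -3)) = 30.0167

Closest pair: (-12, 6) and (-9, 12) with distance 6.7082

The closest pair is (-12, 6) and (-9, 12) with Euclidean distance 6.7082. For 5 points, brute-force pairwise comparison is shown above. For large n, the divide-and-conquer algorithm (sort by x, recurse on halves, check the dividing strip) achieves O(n log n).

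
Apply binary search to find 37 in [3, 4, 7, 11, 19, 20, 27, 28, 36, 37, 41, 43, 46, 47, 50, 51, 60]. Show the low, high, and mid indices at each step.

Binary search for 37 in [3, 4, 7, 11, 19, 20, 27, 28, 36, 37, 41, 43, 46, 47, 50, 51, 60]:

lo=0, hi=16, mid=8, arr[mid]=36 -> 36 < 37, search right half
lo=9, hi=16, mid=12, arr[mid]=46 -> 46 > 37, search left half
lo=9, hi=11, mid=10, arr[mid]=41 -> 41 > 37, search left half
lo=9, hi=9, mid=9, arr[mid]=37 -> Found target at index 9!

Binary search finds 37 at index 9 after 4 comparisons. The search repeatedly halves the search space by comparing with the middle element.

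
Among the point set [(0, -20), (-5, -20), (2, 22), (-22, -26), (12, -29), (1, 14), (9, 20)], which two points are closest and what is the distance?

Computing all pairwise distances among 7 points:

d((0, -20), (-5, -20)) = 5.0 <-- minimum
d((0, -20), (2, 22)) = 42.0476
d((0, -20), (-22, -26)) = 22.8035
d((0, -20), (12, -29)) = 15.0
d((0, -20), (1, 14)) = 34.0147
d((0, -20), (9, 20)) = 41.0
d((-5, -20), (2, 22)) = 42.5793
d((-5, -20), (-22, -26)) = 18.0278
d((-5, -20), (12, -29)) = 19.2354
d((-5, -20), (1, 14)) = 34.5254
d((-5, -20), (9, 20)) = 42.3792
d((2, 22), (-22, -26)) = 53.6656
d((2, 22), (12, -29)) = 51.9711
d((2, 22), (1, 14)) = 8.0623
d((2, 22), (9, 20)) = 7.2801
d((-22, -26), (12, -29)) = 34.1321
d((-22, -26), (1, 14)) = 46.1411
d((-22, -26), (9, 20)) = 55.4707
d((12, -29), (1, 14)) = 44.3847
d((12, -29), (9, 20)) = 49.0918
d((1, 14), (9, 20)) = 10.0

Closest pair: (0, -20) and (-5, -20) with distance 5.0

The closest pair is (0, -20) and (-5, -20) with Euclidean distance 5.0. For 7 points, brute-force pairwise comparison is shown above. For large n, the divide-and-conquer algorithm (sort by x, recurse on halves, check the dividing strip) achieves O(n log n).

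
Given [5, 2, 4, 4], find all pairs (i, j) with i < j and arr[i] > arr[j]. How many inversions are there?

Finding inversions in [5, 2, 4, 4]:

(0, 1): arr[0]=5 > arr[1]=2
(0, 2): arr[0]=5 > arr[2]=4
(0, 3): arr[0]=5 > arr[3]=4

Total inversions: 3

The array has 3 inversion(s): (0,1), (0,2), (0,3). Each pair (i,j) satisfies i < j and arr[i] > arr[j].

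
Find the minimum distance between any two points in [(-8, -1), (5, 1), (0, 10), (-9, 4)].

Computing all pairwise distances among 4 points:

d((-8, -1), (5, 1)) = 13.1529
d((-8, -1), (0, 10)) = 13.6015
d((-8, -1), (-9, 4)) = 5.099 <-- minimum
d((5, 1), (0, 10)) = 10.2956
d((5, 1), (-9, 4)) = 14.3178
d((0, 10), (-9, 4)) = 10.8167

Closest pair: (-8, -1) and (-9, 4) with distance 5.099

The closest pair is (-8, -1) and (-9, 4) with Euclidean distance 5.099. For 4 points, brute-force pairwise comparison is shown above. For large n, the divide-and-conquer algorithm (sort by x, recurse on halves, check the dividing strip) achieves O(n log n).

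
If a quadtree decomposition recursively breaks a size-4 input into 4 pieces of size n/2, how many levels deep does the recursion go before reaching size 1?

For divide and conquer with division factor 2:

Problem sizes at each level:
Level 0: 4
Level 1: 2
Level 2: 1

The root is level 0 and the size-1 base case is level 2 (the tree spans levels 0 through 2, i.e. 3 levels counting the root), so the depth is the number of divisions: log_2(4) = 2

The recursion tree depth is log_2(4) = 2. At each level, the problem size is divided by 2, so it takes 2 divisions to reduce to a base case of size 1. The algorithm makes 4 recursive calls at each level.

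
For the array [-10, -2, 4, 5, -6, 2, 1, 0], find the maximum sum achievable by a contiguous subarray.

Using Kadane's algorithm on [-10, -2, 4, 5, -6, 2, 1, 0]:

Scanning through the array:
Position 1 (value -2): max_ending_here = -2, max_so_far = -2
Position 2 (value 4): max_ending_here = 4, max_so_far = 4
Position 3 (value 5): max_ending_here = 9, max_so_far = 9
Position 4 (value -6): max_ending_here = 3, max_so_far = 9
Position 5 (value 2): max_ending_here = 5, max_so_far = 9
Position 6 (value 1): max_ending_here = 6, max_so_far = 9
Position 7 (value 0): max_ending_here = 6, max_so_far = 9

Maximum subarray: [4, 5]
Maximum sum: 9

The maximum subarray is [4, 5] with sum 9. This subarray runs from index 2 to index 3.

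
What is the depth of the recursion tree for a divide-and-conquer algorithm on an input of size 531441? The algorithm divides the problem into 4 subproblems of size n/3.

For divide and conquer with division factor 3:

Problem sizes at each level:
Level 0: 531441
Level 1: 177147
Level 2: 59049
Level 3: 19683
Level 4: 6561
Level 5: 2187
Level 6: 729
Level 7: 243
Level 8: 81
Level 9: 27
Level 10: 9
Level 11: 3
Level 12: 1

The root is level 0 and the size-1 base case is level 12 (the tree spans levels 0 through 12, i.e. 13 levels counting the root), so the depth is the number of divisions: log_3(531441) = 12

The recursion tree depth is log_3(531441) = 12. At each level, the problem size is divided by 3, so it takes 12 divisions to reduce to a base case of size 1. The algorithm makes 4 recursive calls at each level.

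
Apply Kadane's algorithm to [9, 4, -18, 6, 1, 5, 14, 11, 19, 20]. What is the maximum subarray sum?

Using Kadane's algorithm on [9, 4, -18, 6, 1, 5, 14, 11, 19, 20]:

Scanning through the array:
Position 1 (value 4): max_ending_here = 13, max_so_far = 13
Position 2 (value -18): max_ending_here = -5, max_so_far = 13
Position 3 (value 6): max_ending_here = 6, max_so_far = 13
Position 4 (value 1): max_ending_here = 7, max_so_far = 13
Position 5 (value 5): max_ending_here = 12, max_so_far = 13
Position 6 (value 14): max_ending_here = 26, max_so_far = 26
Position 7 (value 11): max_ending_here = 37, max_so_far = 37
Position 8 (value 19): max_ending_here = 56, max_so_far = 56
Position 9 (value 20): max_ending_here = 76, max_so_far = 76

Maximum subarray: [6, 1, 5, 14, 11, 19, 20]
Maximum sum: 76

The maximum subarray is [6, 1, 5, 14, 11, 19, 20] with sum 76. This subarray runs from index 3 to index 9.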